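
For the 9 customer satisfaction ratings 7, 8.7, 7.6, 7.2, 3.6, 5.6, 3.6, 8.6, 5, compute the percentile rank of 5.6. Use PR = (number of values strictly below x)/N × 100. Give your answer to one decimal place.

33.3

N = 9.
Strictly below 5.6: 3. Equal to 5.6: 1.
PR = 3/9 × 100 = 33.3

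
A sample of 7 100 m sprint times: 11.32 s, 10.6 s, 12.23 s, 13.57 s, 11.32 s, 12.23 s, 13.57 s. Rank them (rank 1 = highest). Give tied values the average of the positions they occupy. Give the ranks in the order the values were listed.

Sorted (descending): 13.57, 13.57, 12.23, 12.23, 11.32, 11.32, 10.6
The 2 values of 13.57 occupy positions 1–2 → average rank (1+2)/2 = 1.5.
The 2 values of 12.23 occupy positions 3–4 → average rank (3+4)/2 = 3.5.
The 2 values of 11.32 occupy positions 5–6 → average rank (5+6)/2 = 5.5.

5.5, 7, 3.5, 1.5, 5.5, 3.5, 1.5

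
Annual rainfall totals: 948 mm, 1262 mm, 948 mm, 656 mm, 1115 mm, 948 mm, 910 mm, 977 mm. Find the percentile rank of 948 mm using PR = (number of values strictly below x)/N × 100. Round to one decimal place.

N = 8.
Strictly below 948: 2. Equal to 948: 3.
PR = 2/8 × 100 = 25.0

25.0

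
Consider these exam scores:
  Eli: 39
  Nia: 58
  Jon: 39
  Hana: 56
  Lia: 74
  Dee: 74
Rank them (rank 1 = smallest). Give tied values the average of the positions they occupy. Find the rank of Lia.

Sorted (ascending): 39, 39, 56, 58, 74, 74
The 2 values of 39 occupy positions 1–2 → average rank (1+2)/2 = 1.5.
The 2 values of 74 occupy positions 5–6 → average rank (5+6)/2 = 5.5.
Lia has value 74 → rank 5.5.

5.5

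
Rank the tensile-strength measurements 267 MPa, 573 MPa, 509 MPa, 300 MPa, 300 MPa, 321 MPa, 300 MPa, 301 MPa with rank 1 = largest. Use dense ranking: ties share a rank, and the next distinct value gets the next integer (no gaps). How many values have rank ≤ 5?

Sorted (descending): 573, 509, 321, 301, 300, 300, 300, 267
The 3 values of 300 share dense rank 5.
Remaining distinct values take the next consecutive integers.
Ranks ≤ 5: {1, 2, 3, 4, 5, 5, 5} → 7 values.

7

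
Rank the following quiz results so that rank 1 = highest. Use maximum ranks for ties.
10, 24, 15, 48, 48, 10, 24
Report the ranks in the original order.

Sorted (descending): 48, 48, 24, 24, 15, 10, 10
The 2 values of 48 occupy positions 1–2 → each gets rank 2.
The 2 values of 24 occupy positions 3–4 → each gets rank 4.
The 2 values of 10 occupy positions 6–7 → each gets rank 7.

7, 4, 5, 2, 2, 7, 4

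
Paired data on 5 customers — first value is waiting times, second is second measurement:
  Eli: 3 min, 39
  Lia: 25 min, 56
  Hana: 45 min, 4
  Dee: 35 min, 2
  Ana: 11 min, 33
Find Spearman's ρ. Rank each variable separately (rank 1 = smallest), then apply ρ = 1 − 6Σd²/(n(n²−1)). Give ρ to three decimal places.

Ranks of variable 1: 1, 3, 5, 4, 2
Ranks of variable 2: 4, 5, 2, 1, 3
d = r₁ − r₂: -3, -2, 3, 3, -1
d²: 9, 4, 9, 9, 1; Σd² = 32
ρ = 1 − 6·32/(5·24) = 1 − 192/120 = -0.600

-0.600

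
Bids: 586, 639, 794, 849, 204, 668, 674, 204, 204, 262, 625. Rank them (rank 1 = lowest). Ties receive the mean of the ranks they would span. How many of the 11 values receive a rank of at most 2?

3

Sorted (ascending): 204, 204, 204, 262, 586, 625, 639, 668, 674, 794, 849
The 3 values of 204 occupy positions 1–3 → average rank 2.
Ranks ≤ 2: {2, 2, 2} → 3 values.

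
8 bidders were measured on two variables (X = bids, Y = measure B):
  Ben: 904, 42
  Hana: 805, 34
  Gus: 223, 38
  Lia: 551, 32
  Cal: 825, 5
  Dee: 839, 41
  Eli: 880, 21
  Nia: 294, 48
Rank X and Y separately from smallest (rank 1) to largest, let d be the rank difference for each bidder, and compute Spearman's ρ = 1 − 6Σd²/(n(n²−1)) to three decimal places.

-0.119

Ranks of variable 1: 8, 4, 1, 3, 5, 6, 7, 2
Ranks of variable 2: 7, 4, 5, 3, 1, 6, 2, 8
d = r₁ − r₂: 1, 0, -4, 0, 4, 0, 5, -6
d²: 1, 0, 16, 0, 16, 0, 25, 36; Σd² = 94
ρ = 1 − 6·94/(8·63) = 1 − 564/504 = -0.119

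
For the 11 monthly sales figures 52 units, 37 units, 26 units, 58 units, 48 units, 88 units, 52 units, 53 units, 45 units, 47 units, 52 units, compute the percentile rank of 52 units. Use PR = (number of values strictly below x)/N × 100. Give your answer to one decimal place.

45.5

N = 11.
Strictly below 52: 5. Equal to 52: 3.
PR = 5/11 × 100 = 45.5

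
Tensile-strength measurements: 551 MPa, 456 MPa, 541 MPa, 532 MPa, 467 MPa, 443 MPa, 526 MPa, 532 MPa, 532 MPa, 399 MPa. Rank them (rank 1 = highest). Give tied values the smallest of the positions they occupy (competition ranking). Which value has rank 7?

467

Sorted (descending): 551, 541, 532, 532, 532, 526, 467, 456, 443, 399
The 3 values of 532 occupy positions 3–5 → each gets rank 3.
Rank 7 → value 467.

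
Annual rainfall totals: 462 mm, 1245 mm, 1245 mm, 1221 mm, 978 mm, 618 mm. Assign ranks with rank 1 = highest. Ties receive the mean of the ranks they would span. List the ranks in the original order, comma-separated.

6, 1.5, 1.5, 3, 4, 5

Sorted (descending): 1245, 1245, 1221, 978, 618, 462
The 2 values of 1245 occupy positions 1–2 → average rank (1+2)/2 = 1.5.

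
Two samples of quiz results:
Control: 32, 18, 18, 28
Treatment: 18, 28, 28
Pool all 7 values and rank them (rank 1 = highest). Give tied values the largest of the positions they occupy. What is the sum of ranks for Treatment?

Sorted (descending): 32, 28, 28, 28, 18, 18, 18
The 3 values of 28 occupy positions 2–4 → each gets rank 4.
The 3 values of 18 occupy positions 5–7 → each gets rank 7.
Treatment values → pooled ranks: 18→7, 28→4, 28→4
Rank sum = 7 + 4 + 4 = 15

15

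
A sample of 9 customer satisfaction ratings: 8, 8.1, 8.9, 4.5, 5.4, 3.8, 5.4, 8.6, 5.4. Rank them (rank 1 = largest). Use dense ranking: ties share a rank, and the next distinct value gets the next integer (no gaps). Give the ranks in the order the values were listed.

4, 3, 1, 6, 5, 7, 5, 2, 5

Sorted (descending): 8.9, 8.6, 8.1, 8, 5.4, 5.4, 5.4, 4.5, 3.8
The 3 values of 5.4 share dense rank 5.
Remaining distinct values take the next consecutive integers.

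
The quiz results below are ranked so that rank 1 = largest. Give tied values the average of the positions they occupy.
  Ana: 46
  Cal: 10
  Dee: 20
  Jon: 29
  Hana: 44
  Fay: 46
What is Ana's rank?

1.5

Sorted (descending): 46, 46, 44, 29, 20, 10
The 2 values of 46 occupy positions 1–2 → average rank (1+2)/2 = 1.5.
Ana has value 46 → rank 1.5.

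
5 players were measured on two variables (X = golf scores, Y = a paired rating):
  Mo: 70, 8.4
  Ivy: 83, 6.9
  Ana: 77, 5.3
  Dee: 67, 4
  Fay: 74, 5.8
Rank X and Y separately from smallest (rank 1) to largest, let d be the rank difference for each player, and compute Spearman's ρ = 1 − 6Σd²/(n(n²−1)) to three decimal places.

Ranks of variable 1: 2, 5, 4, 1, 3
Ranks of variable 2: 5, 4, 2, 1, 3
d = r₁ − r₂: -3, 1, 2, 0, 0
d²: 9, 1, 4, 0, 0; Σd² = 14
ρ = 1 − 6·14/(5·24) = 1 − 84/120 = 0.300

0.300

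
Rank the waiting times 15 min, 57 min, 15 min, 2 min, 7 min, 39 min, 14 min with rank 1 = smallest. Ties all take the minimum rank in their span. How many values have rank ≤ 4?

5

Sorted (ascending): 2, 7, 14, 15, 15, 39, 57
The 2 values of 15 occupy positions 4–5 → each gets rank 4.
Ranks ≤ 4: {1, 2, 3, 4, 4} → 5 values.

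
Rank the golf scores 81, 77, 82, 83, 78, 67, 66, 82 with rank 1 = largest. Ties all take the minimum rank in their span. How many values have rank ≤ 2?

3

Sorted (descending): 83, 82, 82, 81, 78, 77, 67, 66
The 2 values of 82 occupy positions 2–3 → each gets rank 2.
Ranks ≤ 2: {1, 2, 2} → 3 values.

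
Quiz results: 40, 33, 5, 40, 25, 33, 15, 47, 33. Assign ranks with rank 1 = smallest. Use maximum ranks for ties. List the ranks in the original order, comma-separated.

8, 6, 1, 8, 3, 6, 2, 9, 6

Sorted (ascending): 5, 15, 25, 33, 33, 33, 40, 40, 47
The 3 values of 33 occupy positions 4–6 → each gets rank 6.
The 2 values of 40 occupy positions 7–8 → each gets rank 8.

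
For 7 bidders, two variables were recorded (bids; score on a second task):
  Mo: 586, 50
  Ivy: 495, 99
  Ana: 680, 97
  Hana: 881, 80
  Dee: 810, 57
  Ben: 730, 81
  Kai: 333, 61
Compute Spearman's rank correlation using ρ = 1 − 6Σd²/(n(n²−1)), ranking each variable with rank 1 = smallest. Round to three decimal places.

Ranks of variable 1: 3, 2, 4, 7, 6, 5, 1
Ranks of variable 2: 1, 7, 6, 4, 2, 5, 3
d = r₁ − r₂: 2, -5, -2, 3, 4, 0, -2
d²: 4, 25, 4, 9, 16, 0, 4; Σd² = 62
ρ = 1 − 6·62/(7·48) = 1 − 372/336 = -0.107

-0.107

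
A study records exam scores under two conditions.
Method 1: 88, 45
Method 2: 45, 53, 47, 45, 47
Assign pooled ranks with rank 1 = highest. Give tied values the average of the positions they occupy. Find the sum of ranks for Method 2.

Sorted (descending): 88, 53, 47, 47, 45, 45, 45
The 2 values of 47 occupy positions 3–4 → average rank (3+4)/2 = 3.5.
The 3 values of 45 occupy positions 5–7 → average rank 6.
Method 2 values → pooled ranks: 45→6, 53→2, 47→3.5, 45→6, 47→3.5
Rank sum = 6 + 2 + 3.5 + 6 + 3.5 = 21

21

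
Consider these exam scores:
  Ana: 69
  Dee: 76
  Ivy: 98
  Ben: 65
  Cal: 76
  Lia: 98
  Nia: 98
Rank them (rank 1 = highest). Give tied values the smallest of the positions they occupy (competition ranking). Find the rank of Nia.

1

Sorted (descending): 98, 98, 98, 76, 76, 69, 65
The 3 values of 98 occupy positions 1–3 → each gets rank 1.
The 2 values of 76 occupy positions 4–5 → each gets rank 4.
Nia has value 98 → rank 1.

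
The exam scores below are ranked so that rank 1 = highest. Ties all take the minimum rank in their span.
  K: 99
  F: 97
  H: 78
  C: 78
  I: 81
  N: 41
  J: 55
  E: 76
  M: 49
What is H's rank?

4

Sorted (descending): 99, 97, 81, 78, 78, 76, 55, 49, 41
The 2 values of 78 occupy positions 4–5 → each gets rank 4.
H has value 78 → rank 4.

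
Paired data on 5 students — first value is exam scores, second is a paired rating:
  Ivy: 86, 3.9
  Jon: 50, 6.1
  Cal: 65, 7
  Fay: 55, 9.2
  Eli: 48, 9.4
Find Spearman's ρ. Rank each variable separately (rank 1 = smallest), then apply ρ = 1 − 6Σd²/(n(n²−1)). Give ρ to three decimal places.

Ranks of variable 1: 5, 2, 4, 3, 1
Ranks of variable 2: 1, 2, 3, 4, 5
d = r₁ − r₂: 4, 0, 1, -1, -4
d²: 16, 0, 1, 1, 16; Σd² = 34
ρ = 1 − 6·34/(5·24) = 1 − 204/120 = -0.700

-0.700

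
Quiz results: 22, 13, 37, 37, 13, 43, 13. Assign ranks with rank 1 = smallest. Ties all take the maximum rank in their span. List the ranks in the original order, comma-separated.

4, 3, 6, 6, 3, 7, 3

Sorted (ascending): 13, 13, 13, 22, 37, 37, 43
The 3 values of 13 occupy positions 1–3 → each gets rank 3.
The 2 values of 37 occupy positions 5–6 → each gets rank 6.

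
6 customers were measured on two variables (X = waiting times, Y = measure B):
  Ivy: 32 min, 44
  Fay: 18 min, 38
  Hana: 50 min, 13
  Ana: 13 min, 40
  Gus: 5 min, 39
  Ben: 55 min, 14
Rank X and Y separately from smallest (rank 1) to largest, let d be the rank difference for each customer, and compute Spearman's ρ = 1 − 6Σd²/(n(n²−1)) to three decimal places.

Ranks of variable 1: 4, 3, 5, 2, 1, 6
Ranks of variable 2: 6, 3, 1, 5, 4, 2
d = r₁ − r₂: -2, 0, 4, -3, -3, 4
d²: 4, 0, 16, 9, 9, 16; Σd² = 54
ρ = 1 − 6·54/(6·35) = 1 − 324/210 = -0.543

-0.543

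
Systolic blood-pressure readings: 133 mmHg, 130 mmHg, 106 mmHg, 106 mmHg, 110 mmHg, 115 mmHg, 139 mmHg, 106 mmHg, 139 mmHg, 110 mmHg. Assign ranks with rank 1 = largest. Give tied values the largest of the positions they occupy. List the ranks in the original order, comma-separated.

Sorted (descending): 139, 139, 133, 130, 115, 110, 110, 106, 106, 106
The 2 values of 139 occupy positions 1–2 → each gets rank 2.
The 2 values of 110 occupy positions 6–7 → each gets rank 7.
The 3 values of 106 occupy positions 8–10 → each gets rank 10.

3, 4, 10, 10, 7, 5, 2, 10, 2, 7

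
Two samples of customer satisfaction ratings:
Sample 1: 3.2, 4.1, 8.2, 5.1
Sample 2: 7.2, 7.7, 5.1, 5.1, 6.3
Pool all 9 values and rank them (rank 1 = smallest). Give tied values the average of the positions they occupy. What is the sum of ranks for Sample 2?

29

Sorted (ascending): 3.2, 4.1, 5.1, 5.1, 5.1, 6.3, 7.2, 7.7, 8.2
The 3 values of 5.1 occupy positions 3–5 → average rank 4.
Sample 2 values → pooled ranks: 7.2→7, 7.7→8, 5.1→4, 5.1→4, 6.3→6
Rank sum = 7 + 8 + 4 + 4 + 6 = 29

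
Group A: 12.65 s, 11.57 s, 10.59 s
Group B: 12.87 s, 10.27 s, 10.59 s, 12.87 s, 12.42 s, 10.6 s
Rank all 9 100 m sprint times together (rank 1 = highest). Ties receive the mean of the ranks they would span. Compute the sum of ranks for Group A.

Sorted (descending): 12.87, 12.87, 12.65, 12.42, 11.57, 10.6, 10.59, 10.59, 10.27
The 2 values of 12.87 occupy positions 1–2 → average rank (1+2)/2 = 1.5.
The 2 values of 10.59 occupy positions 7–8 → average rank (7+8)/2 = 7.5.
Group A values → pooled ranks: 12.65→3, 11.57→5, 10.59→7.5
Rank sum = 3 + 5 + 7.5 = 15.5

15.5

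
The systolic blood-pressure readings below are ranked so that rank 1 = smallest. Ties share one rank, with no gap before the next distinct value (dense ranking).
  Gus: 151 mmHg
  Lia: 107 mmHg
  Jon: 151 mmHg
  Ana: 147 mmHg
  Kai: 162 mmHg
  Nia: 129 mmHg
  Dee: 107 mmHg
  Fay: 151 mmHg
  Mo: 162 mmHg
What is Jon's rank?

4

Sorted (ascending): 107, 107, 129, 147, 151, 151, 151, 162, 162
The 2 values of 107 share dense rank 1.
The 3 values of 151 share dense rank 4.
The 2 values of 162 share dense rank 5.
Remaining distinct values take the next consecutive integers.
Jon has value 151 mmHg → rank 4.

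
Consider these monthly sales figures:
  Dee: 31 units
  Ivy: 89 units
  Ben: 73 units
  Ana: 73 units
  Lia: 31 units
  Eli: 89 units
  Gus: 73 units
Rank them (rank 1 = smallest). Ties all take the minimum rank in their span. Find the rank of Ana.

3

Sorted (ascending): 31, 31, 73, 73, 73, 89, 89
The 2 values of 31 occupy positions 1–2 → each gets rank 1.
The 3 values of 73 occupy positions 3–5 → each gets rank 3.
The 2 values of 89 occupy positions 6–7 → each gets rank 6.
Ana has value 73 units → rank 3.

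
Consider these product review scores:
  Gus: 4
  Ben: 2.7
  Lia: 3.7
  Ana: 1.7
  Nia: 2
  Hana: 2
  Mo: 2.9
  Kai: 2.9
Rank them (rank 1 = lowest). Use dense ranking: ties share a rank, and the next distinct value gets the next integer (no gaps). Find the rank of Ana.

1

Sorted (ascending): 1.7, 2, 2, 2.7, 2.9, 2.9, 3.7, 4
The 2 values of 2 share dense rank 2.
The 2 values of 2.9 share dense rank 4.
Remaining distinct values take the next consecutive integers.
Ana has value 1.7 → rank 1.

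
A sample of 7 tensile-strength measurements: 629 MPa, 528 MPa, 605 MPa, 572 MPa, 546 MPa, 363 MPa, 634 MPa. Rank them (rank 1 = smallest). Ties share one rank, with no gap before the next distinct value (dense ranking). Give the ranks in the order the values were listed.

6, 2, 5, 4, 3, 1, 7

Sorted (ascending): 363, 528, 546, 572, 605, 629, 634
No ties — each value takes its position as its rank.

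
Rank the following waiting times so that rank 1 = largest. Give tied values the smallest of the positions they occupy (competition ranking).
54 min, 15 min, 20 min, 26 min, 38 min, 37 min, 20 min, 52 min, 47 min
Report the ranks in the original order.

1, 9, 7, 6, 4, 5, 7, 2, 3

Sorted (descending): 54, 52, 47, 38, 37, 26, 20, 20, 15
The 2 values of 20 occupy positions 7–8 → each gets rank 7.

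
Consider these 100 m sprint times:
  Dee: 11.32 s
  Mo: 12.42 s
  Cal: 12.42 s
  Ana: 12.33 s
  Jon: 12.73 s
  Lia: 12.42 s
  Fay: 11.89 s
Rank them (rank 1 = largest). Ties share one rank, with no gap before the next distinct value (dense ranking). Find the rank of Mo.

2

Sorted (descending): 12.73, 12.42, 12.42, 12.42, 12.33, 11.89, 11.32
The 3 values of 12.42 share dense rank 2.
Remaining distinct values take the next consecutive integers.
Mo has value 12.42 s → rank 2.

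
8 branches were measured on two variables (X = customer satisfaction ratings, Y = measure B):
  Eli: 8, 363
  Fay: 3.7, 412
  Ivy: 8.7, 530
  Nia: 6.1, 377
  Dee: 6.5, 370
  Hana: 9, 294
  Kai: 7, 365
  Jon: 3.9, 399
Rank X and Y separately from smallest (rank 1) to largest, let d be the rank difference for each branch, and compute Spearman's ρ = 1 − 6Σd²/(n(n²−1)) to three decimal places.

Ranks of variable 1: 6, 1, 7, 3, 4, 8, 5, 2
Ranks of variable 2: 2, 7, 8, 5, 4, 1, 3, 6
d = r₁ − r₂: 4, -6, -1, -2, 0, 7, 2, -4
d²: 16, 36, 1, 4, 0, 49, 4, 16; Σd² = 126
ρ = 1 − 6·126/(8·63) = 1 − 756/504 = -0.500

-0.500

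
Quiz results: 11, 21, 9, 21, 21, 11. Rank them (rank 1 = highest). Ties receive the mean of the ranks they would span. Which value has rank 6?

Sorted (descending): 21, 21, 21, 11, 11, 9
The 3 values of 21 occupy positions 1–3 → average rank 2.
The 2 values of 11 occupy positions 4–5 → average rank (4+5)/2 = 4.5.
Rank 6 → value 9.

9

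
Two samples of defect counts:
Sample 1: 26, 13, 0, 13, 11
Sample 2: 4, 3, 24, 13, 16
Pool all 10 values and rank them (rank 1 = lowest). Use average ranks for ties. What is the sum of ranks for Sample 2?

28

Sorted (ascending): 0, 3, 4, 11, 13, 13, 13, 16, 24, 26
The 3 values of 13 occupy positions 5–7 → average rank 6.
Sample 2 values → pooled ranks: 4→3, 3→2, 24→9, 13→6, 16→8
Rank sum = 3 + 2 + 9 + 6 + 8 = 28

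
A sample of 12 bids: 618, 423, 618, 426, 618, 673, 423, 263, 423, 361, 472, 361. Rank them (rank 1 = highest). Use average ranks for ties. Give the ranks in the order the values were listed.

3, 8, 3, 6, 3, 1, 8, 12, 8, 10.5, 5, 10.5

Sorted (descending): 673, 618, 618, 618, 472, 426, 423, 423, 423, 361, 361, 263
The 3 values of 618 occupy positions 2–4 → average rank 3.
The 3 values of 423 occupy positions 7–9 → average rank 8.
The 2 values of 361 occupy positions 10–11 → average rank (10+11)/2 = 10.5.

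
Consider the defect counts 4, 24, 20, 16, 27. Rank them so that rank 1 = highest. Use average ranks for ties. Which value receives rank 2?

24

Sorted (descending): 27, 24, 20, 16, 4
No ties — each value takes its position as its rank.
Rank 2 → value 24.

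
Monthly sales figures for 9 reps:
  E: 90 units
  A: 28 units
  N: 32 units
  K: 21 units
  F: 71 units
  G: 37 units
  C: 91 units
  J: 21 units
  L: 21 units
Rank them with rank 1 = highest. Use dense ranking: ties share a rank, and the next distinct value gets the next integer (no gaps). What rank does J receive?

7

Sorted (descending): 91, 90, 71, 37, 32, 28, 21, 21, 21
The 3 values of 21 share dense rank 7.
Remaining distinct values take the next consecutive integers.
J has value 21 units → rank 7.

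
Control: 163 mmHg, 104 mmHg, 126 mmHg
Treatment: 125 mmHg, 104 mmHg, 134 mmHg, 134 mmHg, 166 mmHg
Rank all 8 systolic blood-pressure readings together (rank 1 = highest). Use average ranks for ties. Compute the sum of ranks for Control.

Sorted (descending): 166, 163, 134, 134, 126, 125, 104, 104
The 2 values of 134 occupy positions 3–4 → average rank (3+4)/2 = 3.5.
The 2 values of 104 occupy positions 7–8 → average rank (7+8)/2 = 7.5.
Control values → pooled ranks: 163→2, 104→7.5, 126→5
Rank sum = 2 + 7.5 + 5 = 14.5

14.5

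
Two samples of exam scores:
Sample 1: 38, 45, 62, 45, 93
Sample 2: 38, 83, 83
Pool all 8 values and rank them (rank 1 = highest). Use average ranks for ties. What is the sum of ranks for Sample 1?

Sorted (descending): 93, 83, 83, 62, 45, 45, 38, 38
The 2 values of 83 occupy positions 2–3 → average rank (2+3)/2 = 2.5.
The 2 values of 45 occupy positions 5–6 → average rank (5+6)/2 = 5.5.
The 2 values of 38 occupy positions 7–8 → average rank (7+8)/2 = 7.5.
Sample 1 values → pooled ranks: 38→7.5, 45→5.5, 62→4, 45→5.5, 93→1
Rank sum = 7.5 + 5.5 + 4 + 5.5 + 1 = 23.5

23.5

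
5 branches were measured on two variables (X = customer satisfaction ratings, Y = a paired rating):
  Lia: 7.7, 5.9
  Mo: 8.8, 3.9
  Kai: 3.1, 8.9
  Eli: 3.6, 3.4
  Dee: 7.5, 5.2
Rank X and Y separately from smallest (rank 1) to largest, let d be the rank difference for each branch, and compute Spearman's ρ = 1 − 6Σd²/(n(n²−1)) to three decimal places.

-0.300

Ranks of variable 1: 4, 5, 1, 2, 3
Ranks of variable 2: 4, 2, 5, 1, 3
d = r₁ − r₂: 0, 3, -4, 1, 0
d²: 0, 9, 16, 1, 0; Σd² = 26
ρ = 1 − 6·26/(5·24) = 1 − 156/120 = -0.300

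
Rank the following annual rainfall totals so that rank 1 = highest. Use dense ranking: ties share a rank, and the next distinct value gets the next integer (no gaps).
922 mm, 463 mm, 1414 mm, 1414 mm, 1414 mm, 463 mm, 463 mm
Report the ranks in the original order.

Sorted (descending): 1414, 1414, 1414, 922, 463, 463, 463
The 3 values of 1414 share dense rank 1.
The 3 values of 463 share dense rank 3.
Remaining distinct values take the next consecutive integers.

2, 3, 1, 1, 1, 3, 3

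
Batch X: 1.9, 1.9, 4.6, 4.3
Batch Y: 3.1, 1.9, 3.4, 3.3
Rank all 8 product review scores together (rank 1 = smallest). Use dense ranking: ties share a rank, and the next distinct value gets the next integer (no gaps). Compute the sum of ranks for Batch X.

13

Sorted (ascending): 1.9, 1.9, 1.9, 3.1, 3.3, 3.4, 4.3, 4.6
The 3 values of 1.9 share dense rank 1.
Remaining distinct values take the next consecutive integers.
Batch X values → pooled ranks: 1.9→1, 1.9→1, 4.6→6, 4.3→5
Rank sum = 1 + 1 + 6 + 5 = 13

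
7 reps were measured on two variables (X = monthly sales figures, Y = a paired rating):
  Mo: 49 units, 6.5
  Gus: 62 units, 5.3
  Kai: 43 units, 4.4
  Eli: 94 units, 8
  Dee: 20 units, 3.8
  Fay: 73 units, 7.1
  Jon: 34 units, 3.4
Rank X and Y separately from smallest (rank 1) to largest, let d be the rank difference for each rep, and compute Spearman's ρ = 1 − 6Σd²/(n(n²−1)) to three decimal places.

Ranks of variable 1: 4, 5, 3, 7, 1, 6, 2
Ranks of variable 2: 5, 4, 3, 7, 2, 6, 1
d = r₁ − r₂: -1, 1, 0, 0, -1, 0, 1
d²: 1, 1, 0, 0, 1, 0, 1; Σd² = 4
ρ = 1 − 6·4/(7·48) = 1 − 24/336 = 0.929

0.929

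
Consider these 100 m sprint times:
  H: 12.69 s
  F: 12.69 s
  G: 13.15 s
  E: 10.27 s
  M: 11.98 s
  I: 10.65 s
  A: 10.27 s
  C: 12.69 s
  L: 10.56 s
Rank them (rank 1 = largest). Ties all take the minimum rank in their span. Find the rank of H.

2

Sorted (descending): 13.15, 12.69, 12.69, 12.69, 11.98, 10.65, 10.56, 10.27, 10.27
The 3 values of 12.69 occupy positions 2–4 → each gets rank 2.
The 2 values of 10.27 occupy positions 8–9 → each gets rank 8.
H has value 12.69 s → rank 2.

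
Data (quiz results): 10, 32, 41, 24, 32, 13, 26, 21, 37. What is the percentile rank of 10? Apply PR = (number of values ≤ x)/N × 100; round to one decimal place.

N = 9.
Strictly below 10: 0. Equal to 10: 1.
PR = 1/9 × 100 = 11.1

11.1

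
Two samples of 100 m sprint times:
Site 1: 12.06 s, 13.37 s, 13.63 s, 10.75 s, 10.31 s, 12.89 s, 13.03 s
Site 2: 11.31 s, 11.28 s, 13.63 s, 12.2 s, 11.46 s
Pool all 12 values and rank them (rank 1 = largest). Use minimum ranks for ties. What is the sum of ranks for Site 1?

43

Sorted (descending): 13.63, 13.63, 13.37, 13.03, 12.89, 12.2, 12.06, 11.46, 11.31, 11.28, 10.75, 10.31
The 2 values of 13.63 occupy positions 1–2 → each gets rank 1.
Site 1 values → pooled ranks: 12.06→7, 13.37→3, 13.63→1, 10.75→11, 10.31→12, 12.89→5, 13.03→4
Rank sum = 7 + 3 + 1 + 11 + 12 + 5 + 4 = 43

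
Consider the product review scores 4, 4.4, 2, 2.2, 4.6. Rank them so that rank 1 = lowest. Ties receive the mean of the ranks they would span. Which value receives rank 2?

2.2

Sorted (ascending): 2, 2.2, 4, 4.4, 4.6
No ties — each value takes its position as its rank.
Rank 2 → value 2.2.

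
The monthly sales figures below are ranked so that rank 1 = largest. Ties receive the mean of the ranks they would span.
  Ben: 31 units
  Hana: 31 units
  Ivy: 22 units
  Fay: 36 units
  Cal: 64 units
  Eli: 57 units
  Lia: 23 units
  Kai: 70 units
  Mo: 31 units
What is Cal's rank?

Sorted (descending): 70, 64, 57, 36, 31, 31, 31, 23, 22
The 3 values of 31 occupy positions 5–7 → average rank 6.
Cal has value 64 units → rank 2.

2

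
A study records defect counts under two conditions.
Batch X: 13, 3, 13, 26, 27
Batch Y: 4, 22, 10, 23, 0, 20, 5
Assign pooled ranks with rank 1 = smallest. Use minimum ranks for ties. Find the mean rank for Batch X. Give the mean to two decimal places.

7.40

Sorted (ascending): 0, 3, 4, 5, 10, 13, 13, 20, 22, 23, 26, 27
The 2 values of 13 occupy positions 6–7 → each gets rank 6.
Batch X values → pooled ranks: 13→6, 3→2, 13→6, 26→11, 27→12
Mean rank = (6 + 2 + 6 + 11 + 12) / 5 = 7.40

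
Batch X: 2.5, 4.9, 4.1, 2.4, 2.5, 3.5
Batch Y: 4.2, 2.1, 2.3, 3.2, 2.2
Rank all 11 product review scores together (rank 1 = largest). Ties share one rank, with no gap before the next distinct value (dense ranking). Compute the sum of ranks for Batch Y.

34

Sorted (descending): 4.9, 4.2, 4.1, 3.5, 3.2, 2.5, 2.5, 2.4, 2.3, 2.2, 2.1
The 2 values of 2.5 share dense rank 6.
Remaining distinct values take the next consecutive integers.
Batch Y values → pooled ranks: 4.2→2, 2.1→10, 2.3→8, 3.2→5, 2.2→9
Rank sum = 2 + 10 + 8 + 5 + 9 = 34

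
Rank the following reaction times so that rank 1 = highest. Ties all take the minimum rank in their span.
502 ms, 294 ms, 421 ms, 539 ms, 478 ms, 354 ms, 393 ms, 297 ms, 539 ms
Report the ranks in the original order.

3, 9, 5, 1, 4, 7, 6, 8, 1

Sorted (descending): 539, 539, 502, 478, 421, 393, 354, 297, 294
The 2 values of 539 occupy positions 1–2 → each gets rank 1.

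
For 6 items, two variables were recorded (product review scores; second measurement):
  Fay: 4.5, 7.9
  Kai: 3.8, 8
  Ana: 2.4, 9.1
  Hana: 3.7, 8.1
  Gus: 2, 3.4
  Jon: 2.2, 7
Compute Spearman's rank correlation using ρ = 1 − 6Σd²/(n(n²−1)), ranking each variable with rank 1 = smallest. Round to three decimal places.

Ranks of variable 1: 6, 5, 3, 4, 1, 2
Ranks of variable 2: 3, 4, 6, 5, 1, 2
d = r₁ − r₂: 3, 1, -3, -1, 0, 0
d²: 9, 1, 9, 1, 0, 0; Σd² = 20
ρ = 1 − 6·20/(6·35) = 1 − 120/210 = 0.429

0.429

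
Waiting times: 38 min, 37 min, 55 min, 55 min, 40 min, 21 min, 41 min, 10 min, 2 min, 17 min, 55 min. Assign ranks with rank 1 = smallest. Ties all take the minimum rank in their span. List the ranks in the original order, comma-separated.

6, 5, 9, 9, 7, 4, 8, 2, 1, 3, 9

Sorted (ascending): 2, 10, 17, 21, 37, 38, 40, 41, 55, 55, 55
The 3 values of 55 occupy positions 9–11 → each gets rank 9.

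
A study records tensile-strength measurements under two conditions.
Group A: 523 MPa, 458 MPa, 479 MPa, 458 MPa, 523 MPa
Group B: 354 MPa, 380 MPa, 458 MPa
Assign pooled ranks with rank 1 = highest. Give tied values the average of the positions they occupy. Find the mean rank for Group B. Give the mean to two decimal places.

Sorted (descending): 523, 523, 479, 458, 458, 458, 380, 354
The 2 values of 523 occupy positions 1–2 → average rank (1+2)/2 = 1.5.
The 3 values of 458 occupy positions 4–6 → average rank 5.
Group B values → pooled ranks: 354→8, 380→7, 458→5
Mean rank = (8 + 7 + 5) / 3 = 6.67

6.67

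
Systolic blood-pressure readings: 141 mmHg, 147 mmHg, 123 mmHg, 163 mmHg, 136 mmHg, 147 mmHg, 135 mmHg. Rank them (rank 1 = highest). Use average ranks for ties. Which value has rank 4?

141

Sorted (descending): 163, 147, 147, 141, 136, 135, 123
The 2 values of 147 occupy positions 2–3 → average rank (2+3)/2 = 2.5.
Rank 4 → value 141.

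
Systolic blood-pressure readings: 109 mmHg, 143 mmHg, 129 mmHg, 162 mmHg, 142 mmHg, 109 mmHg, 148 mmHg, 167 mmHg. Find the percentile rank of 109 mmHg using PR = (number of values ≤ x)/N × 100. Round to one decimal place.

25.0

N = 8.
Strictly below 109: 0. Equal to 109: 2.
PR = 2/8 × 100 = 25.0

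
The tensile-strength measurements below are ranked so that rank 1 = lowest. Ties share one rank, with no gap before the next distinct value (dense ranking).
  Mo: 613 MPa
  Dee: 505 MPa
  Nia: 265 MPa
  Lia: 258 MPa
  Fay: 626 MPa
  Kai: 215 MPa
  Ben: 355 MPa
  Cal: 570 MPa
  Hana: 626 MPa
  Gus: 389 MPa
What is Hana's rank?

9

Sorted (ascending): 215, 258, 265, 355, 389, 505, 570, 613, 626, 626
The 2 values of 626 share dense rank 9.
Remaining distinct values take the next consecutive integers.
Hana has value 626 MPa → rank 9.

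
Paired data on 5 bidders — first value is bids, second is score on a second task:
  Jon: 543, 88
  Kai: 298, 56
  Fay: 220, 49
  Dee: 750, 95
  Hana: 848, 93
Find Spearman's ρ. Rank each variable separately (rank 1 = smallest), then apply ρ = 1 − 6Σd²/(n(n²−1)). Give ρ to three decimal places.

Ranks of variable 1: 3, 2, 1, 4, 5
Ranks of variable 2: 3, 2, 1, 5, 4
d = r₁ − r₂: 0, 0, 0, -1, 1
d²: 0, 0, 0, 1, 1; Σd² = 2
ρ = 1 − 6·2/(5·24) = 1 − 12/120 = 0.900

0.900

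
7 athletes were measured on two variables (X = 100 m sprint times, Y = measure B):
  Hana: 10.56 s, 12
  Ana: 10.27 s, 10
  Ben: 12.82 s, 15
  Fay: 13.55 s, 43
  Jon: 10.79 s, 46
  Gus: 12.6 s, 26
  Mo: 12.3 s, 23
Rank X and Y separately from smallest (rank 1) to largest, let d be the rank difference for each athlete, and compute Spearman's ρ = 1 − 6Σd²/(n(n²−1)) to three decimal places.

Ranks of variable 1: 2, 1, 6, 7, 3, 5, 4
Ranks of variable 2: 2, 1, 3, 6, 7, 5, 4
d = r₁ − r₂: 0, 0, 3, 1, -4, 0, 0
d²: 0, 0, 9, 1, 16, 0, 0; Σd² = 26
ρ = 1 − 6·26/(7·48) = 1 − 156/336 = 0.536

0.536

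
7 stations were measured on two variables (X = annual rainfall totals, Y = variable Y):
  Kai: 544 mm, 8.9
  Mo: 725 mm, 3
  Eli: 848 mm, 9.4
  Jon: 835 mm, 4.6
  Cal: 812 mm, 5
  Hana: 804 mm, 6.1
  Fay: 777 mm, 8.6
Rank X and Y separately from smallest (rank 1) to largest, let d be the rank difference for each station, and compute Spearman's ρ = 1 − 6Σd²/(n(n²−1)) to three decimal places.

0.107

Ranks of variable 1: 1, 2, 7, 6, 5, 4, 3
Ranks of variable 2: 6, 1, 7, 2, 3, 4, 5
d = r₁ − r₂: -5, 1, 0, 4, 2, 0, -2
d²: 25, 1, 0, 16, 4, 0, 4; Σd² = 50
ρ = 1 − 6·50/(7·48) = 1 − 300/336 = 0.107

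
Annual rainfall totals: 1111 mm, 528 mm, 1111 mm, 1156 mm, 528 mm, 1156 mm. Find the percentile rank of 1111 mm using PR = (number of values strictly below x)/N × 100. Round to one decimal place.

N = 6.
Strictly below 1111: 2. Equal to 1111: 2.
PR = 2/6 × 100 = 33.3

33.3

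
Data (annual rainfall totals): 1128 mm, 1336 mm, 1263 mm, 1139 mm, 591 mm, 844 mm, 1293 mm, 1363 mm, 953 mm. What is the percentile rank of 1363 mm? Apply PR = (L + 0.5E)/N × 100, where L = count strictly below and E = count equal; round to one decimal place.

94.4

N = 9.
Strictly below 1363: 8. Equal to 1363: 1.
PR = (8 + 0.5·1)/9 × 100 = 94.4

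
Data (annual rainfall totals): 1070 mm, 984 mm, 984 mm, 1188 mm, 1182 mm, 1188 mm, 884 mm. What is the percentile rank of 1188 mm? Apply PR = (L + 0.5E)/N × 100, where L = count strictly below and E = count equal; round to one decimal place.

85.7

N = 7.
Strictly below 1188: 5. Equal to 1188: 2.
PR = (5 + 0.5·2)/7 × 100 = 85.7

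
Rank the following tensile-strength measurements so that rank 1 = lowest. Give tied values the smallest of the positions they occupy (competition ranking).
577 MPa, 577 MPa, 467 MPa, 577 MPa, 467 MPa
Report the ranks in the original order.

3, 3, 1, 3, 1

Sorted (ascending): 467, 467, 577, 577, 577
The 2 values of 467 occupy positions 1–2 → each gets rank 1.
The 3 values of 577 occupy positions 3–5 → each gets rank 3.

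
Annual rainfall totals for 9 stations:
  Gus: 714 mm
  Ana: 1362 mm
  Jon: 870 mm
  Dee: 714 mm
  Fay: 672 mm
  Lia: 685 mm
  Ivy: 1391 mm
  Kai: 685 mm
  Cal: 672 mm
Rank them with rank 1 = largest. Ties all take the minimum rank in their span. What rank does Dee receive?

4

Sorted (descending): 1391, 1362, 870, 714, 714, 685, 685, 672, 672
The 2 values of 714 occupy positions 4–5 → each gets rank 4.
The 2 values of 685 occupy positions 6–7 → each gets rank 6.
The 2 values of 672 occupy positions 8–9 → each gets rank 8.
Dee has value 714 mm → rank 4.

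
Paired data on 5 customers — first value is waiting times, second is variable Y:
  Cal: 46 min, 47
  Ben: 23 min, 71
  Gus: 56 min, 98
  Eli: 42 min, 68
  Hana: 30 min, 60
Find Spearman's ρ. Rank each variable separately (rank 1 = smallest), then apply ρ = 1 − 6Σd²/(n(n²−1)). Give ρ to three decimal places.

0.100

Ranks of variable 1: 4, 1, 5, 3, 2
Ranks of variable 2: 1, 4, 5, 3, 2
d = r₁ − r₂: 3, -3, 0, 0, 0
d²: 9, 9, 0, 0, 0; Σd² = 18
ρ = 1 − 6·18/(5·24) = 1 − 108/120 = 0.100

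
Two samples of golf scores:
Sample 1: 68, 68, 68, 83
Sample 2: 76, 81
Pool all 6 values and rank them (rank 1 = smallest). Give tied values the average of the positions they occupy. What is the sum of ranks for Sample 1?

12

Sorted (ascending): 68, 68, 68, 76, 81, 83
The 3 values of 68 occupy positions 1–3 → average rank 2.
Sample 1 values → pooled ranks: 68→2, 68→2, 68→2, 83→6
Rank sum = 2 + 2 + 2 + 6 = 12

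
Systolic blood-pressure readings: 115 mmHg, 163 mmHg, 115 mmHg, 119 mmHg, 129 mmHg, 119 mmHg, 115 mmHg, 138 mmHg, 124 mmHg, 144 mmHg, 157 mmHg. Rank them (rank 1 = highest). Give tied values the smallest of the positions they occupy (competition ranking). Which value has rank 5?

Sorted (descending): 163, 157, 144, 138, 129, 124, 119, 119, 115, 115, 115
The 2 values of 119 occupy positions 7–8 → each gets rank 7.
The 3 values of 115 occupy positions 9–11 → each gets rank 9.
Rank 5 → value 129.

129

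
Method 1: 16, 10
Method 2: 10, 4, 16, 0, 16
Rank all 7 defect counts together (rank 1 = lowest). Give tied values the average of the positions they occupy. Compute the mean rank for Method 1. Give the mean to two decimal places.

Sorted (ascending): 0, 4, 10, 10, 16, 16, 16
The 2 values of 10 occupy positions 3–4 → average rank (3+4)/2 = 3.5.
The 3 values of 16 occupy positions 5–7 → average rank 6.
Method 1 values → pooled ranks: 16→6, 10→3.5
Mean rank = (6 + 3.5) / 2 = 4.75

4.75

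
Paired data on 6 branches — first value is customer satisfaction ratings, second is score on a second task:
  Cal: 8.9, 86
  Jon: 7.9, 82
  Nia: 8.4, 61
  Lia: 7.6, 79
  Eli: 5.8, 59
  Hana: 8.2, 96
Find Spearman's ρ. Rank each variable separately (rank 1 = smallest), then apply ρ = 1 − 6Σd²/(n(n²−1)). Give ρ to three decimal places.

Ranks of variable 1: 6, 3, 5, 2, 1, 4
Ranks of variable 2: 5, 4, 2, 3, 1, 6
d = r₁ − r₂: 1, -1, 3, -1, 0, -2
d²: 1, 1, 9, 1, 0, 4; Σd² = 16
ρ = 1 − 6·16/(6·35) = 1 − 96/210 = 0.543

0.543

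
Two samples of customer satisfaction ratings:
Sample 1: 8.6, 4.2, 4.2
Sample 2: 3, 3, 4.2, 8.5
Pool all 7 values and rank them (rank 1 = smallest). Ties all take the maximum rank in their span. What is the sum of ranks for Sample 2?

Sorted (ascending): 3, 3, 4.2, 4.2, 4.2, 8.5, 8.6
The 2 values of 3 occupy positions 1–2 → each gets rank 2.
The 3 values of 4.2 occupy positions 3–5 → each gets rank 5.
Sample 2 values → pooled ranks: 3→2, 3→2, 4.2→5, 8.5→6
Rank sum = 2 + 2 + 5 + 6 = 15

15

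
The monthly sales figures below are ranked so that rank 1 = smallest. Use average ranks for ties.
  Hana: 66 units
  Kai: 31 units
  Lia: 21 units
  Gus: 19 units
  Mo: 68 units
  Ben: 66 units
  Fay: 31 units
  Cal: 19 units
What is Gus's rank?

1.5

Sorted (ascending): 19, 19, 21, 31, 31, 66, 66, 68
The 2 values of 19 occupy positions 1–2 → average rank (1+2)/2 = 1.5.
The 2 values of 31 occupy positions 4–5 → average rank (4+5)/2 = 4.5.
The 2 values of 66 occupy positions 6–7 → average rank (6+7)/2 = 6.5.
Gus has value 19 units → rank 1.5.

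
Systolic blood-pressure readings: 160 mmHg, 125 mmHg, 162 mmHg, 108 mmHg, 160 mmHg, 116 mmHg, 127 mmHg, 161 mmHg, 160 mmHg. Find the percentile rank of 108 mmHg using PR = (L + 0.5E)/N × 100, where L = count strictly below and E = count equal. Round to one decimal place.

5.6

N = 9.
Strictly below 108: 0. Equal to 108: 1.
PR = (0 + 0.5·1)/9 × 100 = 5.6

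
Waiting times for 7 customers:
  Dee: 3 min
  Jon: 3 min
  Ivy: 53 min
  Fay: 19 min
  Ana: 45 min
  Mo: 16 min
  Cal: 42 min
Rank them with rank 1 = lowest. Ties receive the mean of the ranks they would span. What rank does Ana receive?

6

Sorted (ascending): 3, 3, 16, 19, 42, 45, 53
The 2 values of 3 occupy positions 1–2 → average rank (1+2)/2 = 1.5.
Ana has value 45 min → rank 6.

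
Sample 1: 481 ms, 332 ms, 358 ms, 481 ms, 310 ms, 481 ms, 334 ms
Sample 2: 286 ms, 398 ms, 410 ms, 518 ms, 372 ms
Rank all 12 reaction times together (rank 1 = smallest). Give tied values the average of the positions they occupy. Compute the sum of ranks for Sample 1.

44

Sorted (ascending): 286, 310, 332, 334, 358, 372, 398, 410, 481, 481, 481, 518
The 3 values of 481 occupy positions 9–11 → average rank 10.
Sample 1 values → pooled ranks: 481→10, 332→3, 358→5, 481→10, 310→2, 481→10, 334→4
Rank sum = 10 + 3 + 5 + 10 + 2 + 10 + 4 = 44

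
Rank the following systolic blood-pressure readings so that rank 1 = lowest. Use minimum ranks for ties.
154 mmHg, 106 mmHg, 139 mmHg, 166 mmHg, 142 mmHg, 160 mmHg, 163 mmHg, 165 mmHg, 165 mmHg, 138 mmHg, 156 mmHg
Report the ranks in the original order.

5, 1, 3, 11, 4, 7, 8, 9, 9, 2, 6

Sorted (ascending): 106, 138, 139, 142, 154, 156, 160, 163, 165, 165, 166
The 2 values of 165 occupy positions 9–10 → each gets rank 9.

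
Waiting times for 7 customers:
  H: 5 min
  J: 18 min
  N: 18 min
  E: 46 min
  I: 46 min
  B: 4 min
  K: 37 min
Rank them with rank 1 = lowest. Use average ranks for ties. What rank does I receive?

Sorted (ascending): 4, 5, 18, 18, 37, 46, 46
The 2 values of 18 occupy positions 3–4 → average rank (3+4)/2 = 3.5.
The 2 values of 46 occupy positions 6–7 → average rank (6+7)/2 = 6.5.
I has value 46 min → rank 6.5.

6.5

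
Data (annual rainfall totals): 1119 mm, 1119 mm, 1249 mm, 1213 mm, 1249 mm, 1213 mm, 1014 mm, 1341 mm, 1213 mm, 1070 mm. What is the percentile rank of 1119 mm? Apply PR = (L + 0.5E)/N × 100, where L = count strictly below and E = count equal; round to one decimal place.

30.0

N = 10.
Strictly below 1119: 2. Equal to 1119: 2.
PR = (2 + 0.5·2)/10 × 100 = 30.0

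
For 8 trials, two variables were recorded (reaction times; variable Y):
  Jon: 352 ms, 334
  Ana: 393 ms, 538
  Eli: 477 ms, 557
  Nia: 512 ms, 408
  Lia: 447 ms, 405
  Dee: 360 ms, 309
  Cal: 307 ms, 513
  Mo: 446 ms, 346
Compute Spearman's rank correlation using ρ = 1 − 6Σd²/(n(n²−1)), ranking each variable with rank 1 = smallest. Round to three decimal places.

Ranks of variable 1: 2, 4, 7, 8, 6, 3, 1, 5
Ranks of variable 2: 2, 7, 8, 5, 4, 1, 6, 3
d = r₁ − r₂: 0, -3, -1, 3, 2, 2, -5, 2
d²: 0, 9, 1, 9, 4, 4, 25, 4; Σd² = 56
ρ = 1 − 6·56/(8·63) = 1 − 336/504 = 0.333

0.333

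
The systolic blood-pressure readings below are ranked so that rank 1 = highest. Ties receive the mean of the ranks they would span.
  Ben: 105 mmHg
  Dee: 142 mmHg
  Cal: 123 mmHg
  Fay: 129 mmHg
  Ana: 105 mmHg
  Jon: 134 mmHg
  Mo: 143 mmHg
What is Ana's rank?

6.5

Sorted (descending): 143, 142, 134, 129, 123, 105, 105
The 2 values of 105 occupy positions 6–7 → average rank (6+7)/2 = 6.5.
Ana has value 105 mmHg → rank 6.5.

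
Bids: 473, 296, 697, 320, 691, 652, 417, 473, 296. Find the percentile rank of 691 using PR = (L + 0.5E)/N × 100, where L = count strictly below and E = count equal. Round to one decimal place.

83.3

N = 9.
Strictly below 691: 7. Equal to 691: 1.
PR = (7 + 0.5·1)/9 × 100 = 83.3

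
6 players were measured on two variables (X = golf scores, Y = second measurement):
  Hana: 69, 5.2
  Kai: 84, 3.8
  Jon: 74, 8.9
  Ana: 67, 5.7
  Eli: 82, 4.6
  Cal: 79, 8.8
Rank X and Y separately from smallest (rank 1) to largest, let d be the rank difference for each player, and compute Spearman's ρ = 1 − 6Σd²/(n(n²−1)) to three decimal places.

Ranks of variable 1: 2, 6, 3, 1, 5, 4
Ranks of variable 2: 3, 1, 6, 4, 2, 5
d = r₁ − r₂: -1, 5, -3, -3, 3, -1
d²: 1, 25, 9, 9, 9, 1; Σd² = 54
ρ = 1 − 6·54/(6·35) = 1 − 324/210 = -0.543

-0.543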